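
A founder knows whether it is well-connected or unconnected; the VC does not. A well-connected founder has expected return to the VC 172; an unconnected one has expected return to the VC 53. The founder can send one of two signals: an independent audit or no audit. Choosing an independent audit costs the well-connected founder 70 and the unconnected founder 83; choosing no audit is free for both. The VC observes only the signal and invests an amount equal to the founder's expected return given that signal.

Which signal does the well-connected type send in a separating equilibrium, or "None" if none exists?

Try well-connected → audit, unconnected → no audit:
  If types separate, audit earns payment 172 and no audit earns 53.
  Well-connected: audit gives 172 − 70 = 102; no audit gives 53 − 0 = 53. No deviation. ✓
  Unconnected: no audit gives 53 − 0 = 53; audit gives 172 − 83 = 89. Would deviate. ✗
Try well-connected → no audit, unconnected → audit:
  If types separate, no audit earns payment 172 and audit earns 53.
  Well-connected: no audit gives 172 − 0 = 172; audit gives 53 − 70 = -17. No deviation. ✓
  Unconnected: audit gives 53 − 83 = -30; no audit gives 172 − 0 = 172. Would deviate. ✗
Neither assignment is incentive-compatible.

None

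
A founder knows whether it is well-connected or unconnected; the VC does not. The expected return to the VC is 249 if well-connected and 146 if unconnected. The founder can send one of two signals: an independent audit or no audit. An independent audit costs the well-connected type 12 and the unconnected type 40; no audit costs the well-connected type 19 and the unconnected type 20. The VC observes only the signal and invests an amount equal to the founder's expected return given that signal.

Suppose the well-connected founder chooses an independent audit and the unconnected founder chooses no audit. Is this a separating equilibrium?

No

Under separation the VC infers type exactly: audit → well-connected (pays 249), no audit → unconnected (pays 146).
Well-connected: audit gives 249 − 12 = 237; no audit gives 146 − 19 = 127. No deviation. ✓
Unconnected: no audit gives 146 − 20 = 126; audit gives 249 − 40 = 209. Would deviate. ✗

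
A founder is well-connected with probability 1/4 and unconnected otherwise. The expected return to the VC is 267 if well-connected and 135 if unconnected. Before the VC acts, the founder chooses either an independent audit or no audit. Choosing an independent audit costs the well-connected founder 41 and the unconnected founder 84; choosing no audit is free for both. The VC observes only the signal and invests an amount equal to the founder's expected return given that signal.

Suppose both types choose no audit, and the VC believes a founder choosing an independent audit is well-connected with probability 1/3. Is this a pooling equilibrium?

At the pooled signal (no audit) the VC holds the prior 1/4 and pays 1/4·267 + 3/4·135 = 168. Off-path (audit) belief 1/3 gives 1/3·267 + 2/3·135 = 179.
Well-connected: no audit gives 168 − 0 = 168; audit gives 179 − 41 = 138. Stays. ✓
Unconnected: no audit gives 168 − 0 = 168; audit gives 179 − 84 = 95. Stays. ✓

Yes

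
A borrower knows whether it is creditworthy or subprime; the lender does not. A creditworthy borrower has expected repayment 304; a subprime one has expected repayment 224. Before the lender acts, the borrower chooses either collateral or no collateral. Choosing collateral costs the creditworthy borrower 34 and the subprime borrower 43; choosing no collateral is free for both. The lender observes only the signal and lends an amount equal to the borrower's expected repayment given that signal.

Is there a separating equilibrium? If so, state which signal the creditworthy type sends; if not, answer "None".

Try creditworthy → collateral, subprime → no collateral:
  Under separation the lender infers type exactly: collateral → creditworthy (pays 304), no collateral → subprime (pays 224).
  Creditworthy: collateral gives 304 − 34 = 270; no collateral gives 224 − 0 = 224. No deviation. ✓
  Subprime: no collateral gives 224 − 0 = 224; collateral gives 304 − 43 = 261. Would deviate. ✗
Try creditworthy → no collateral, subprime → collateral:
  Under separation the lender infers type exactly: no collateral → creditworthy (pays 304), collateral → subprime (pays 224).
  Creditworthy: no collateral gives 304 − 0 = 304; collateral gives 224 − 34 = 190. No deviation. ✓
  Subprime: collateral gives 224 − 43 = 181; no collateral gives 304 − 0 = 304. Would deviate. ✗
Neither assignment is incentive-compatible.

None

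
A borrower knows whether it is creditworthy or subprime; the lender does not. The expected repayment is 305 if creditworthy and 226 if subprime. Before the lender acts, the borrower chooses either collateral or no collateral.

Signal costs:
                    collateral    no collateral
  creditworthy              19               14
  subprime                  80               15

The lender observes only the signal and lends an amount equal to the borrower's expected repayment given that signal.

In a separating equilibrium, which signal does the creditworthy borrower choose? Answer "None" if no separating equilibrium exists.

Try creditworthy → collateral, subprime → no collateral:
  If types separate, collateral earns payment 305 and no collateral earns 226.
  Creditworthy: collateral gives 305 − 19 = 286; no collateral gives 226 − 14 = 212. No deviation. ✓
  Subprime: no collateral gives 226 − 15 = 211; collateral gives 305 − 80 = 225. Would deviate. ✗
Try creditworthy → no collateral, subprime → collateral:
  If types separate, no collateral earns payment 305 and collateral earns 226.
  Creditworthy: no collateral gives 305 − 14 = 291; collateral gives 226 − 19 = 207. No deviation. ✓
  Subprime: collateral gives 226 − 80 = 146; no collateral gives 305 − 15 = 290. Would deviate. ✗
Neither assignment is incentive-compatible.

None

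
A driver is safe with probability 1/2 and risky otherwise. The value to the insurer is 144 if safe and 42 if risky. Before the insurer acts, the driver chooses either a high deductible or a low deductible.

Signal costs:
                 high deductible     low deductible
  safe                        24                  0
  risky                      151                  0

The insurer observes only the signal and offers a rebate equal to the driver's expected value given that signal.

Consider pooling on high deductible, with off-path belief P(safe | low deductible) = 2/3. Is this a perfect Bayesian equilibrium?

No

At the pooled signal (high deductible) the insurer holds the prior 1/2 and pays 1/2·144 + 1/2·42 = 93. Off-path (low deductible) belief 2/3 gives 2/3·144 + 1/3·42 = 110.
Safe: high deductible gives 93 − 24 = 69; low deductible gives 110 − 0 = 110. Deviates. ✗
Risky: high deductible gives 93 − 151 = -58; low deductible gives 110 − 0 = 110. Deviates. ✗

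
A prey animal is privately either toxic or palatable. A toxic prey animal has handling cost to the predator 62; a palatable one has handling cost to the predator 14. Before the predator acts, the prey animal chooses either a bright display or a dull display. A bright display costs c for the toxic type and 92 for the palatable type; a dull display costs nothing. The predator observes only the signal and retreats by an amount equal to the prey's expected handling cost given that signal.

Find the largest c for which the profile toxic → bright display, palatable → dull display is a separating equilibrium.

Under separation: bright display → toxic (pays 62); dull display → palatable (pays 14).
Palatable: 14 − 0 = 14 ≥ 62 − 92 = -30. Holds regardless of c. ✓
Toxic: 62 − c ≥ 14 − 0, so c ≤ 62 − 14 = 48.

48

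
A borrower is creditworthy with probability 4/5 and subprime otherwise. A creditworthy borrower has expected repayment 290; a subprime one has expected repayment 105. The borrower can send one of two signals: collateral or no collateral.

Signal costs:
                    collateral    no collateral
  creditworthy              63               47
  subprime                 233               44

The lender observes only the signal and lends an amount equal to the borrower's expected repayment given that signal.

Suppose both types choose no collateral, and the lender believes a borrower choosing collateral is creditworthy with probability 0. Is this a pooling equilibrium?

Yes

At the pooled signal (no collateral) the lender holds the prior 4/5 and pays 4/5·290 + 1/5·105 = 253. Off-path (collateral) belief 0 gives 0·290 + 1·105 = 105.
Creditworthy: no collateral gives 253 − 47 = 206; collateral gives 105 − 63 = 42. Stays. ✓
Subprime: no collateral gives 253 − 44 = 209; collateral gives 105 − 233 = -128. Stays. ✓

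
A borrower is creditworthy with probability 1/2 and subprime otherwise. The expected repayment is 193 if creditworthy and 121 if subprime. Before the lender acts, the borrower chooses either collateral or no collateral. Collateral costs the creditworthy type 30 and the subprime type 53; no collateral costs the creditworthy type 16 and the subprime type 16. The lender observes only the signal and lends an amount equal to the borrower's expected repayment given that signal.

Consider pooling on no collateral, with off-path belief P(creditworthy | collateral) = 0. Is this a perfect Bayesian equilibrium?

At the pooled signal (no collateral) the lender holds the prior 1/2 and pays 1/2·193 + 1/2·121 = 157. Off-path (collateral) belief 0 gives 0·193 + 1·121 = 121.
Creditworthy: no collateral gives 157 − 16 = 141; collateral gives 121 − 30 = 91. Stays. ✓
Subprime: no collateral gives 157 − 16 = 141; collateral gives 121 − 53 = 68. Stays. ✓

Yes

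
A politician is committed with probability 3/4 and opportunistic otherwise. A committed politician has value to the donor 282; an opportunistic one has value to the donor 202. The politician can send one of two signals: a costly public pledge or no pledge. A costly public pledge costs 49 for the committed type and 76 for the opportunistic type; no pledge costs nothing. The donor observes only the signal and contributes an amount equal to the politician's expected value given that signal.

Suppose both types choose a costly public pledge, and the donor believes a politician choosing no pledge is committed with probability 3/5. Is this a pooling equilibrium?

At the pooled signal (pledge) the donor holds the prior 3/4 and pays 3/4·282 + 1/4·202 = 262. Off-path (no pledge) belief 3/5 gives 3/5·282 + 2/5·202 = 250.
Committed: pledge gives 262 − 49 = 213; no pledge gives 250 − 0 = 250. Deviates. ✗
Opportunistic: pledge gives 262 − 76 = 186; no pledge gives 250 − 0 = 250. Deviates. ✗

No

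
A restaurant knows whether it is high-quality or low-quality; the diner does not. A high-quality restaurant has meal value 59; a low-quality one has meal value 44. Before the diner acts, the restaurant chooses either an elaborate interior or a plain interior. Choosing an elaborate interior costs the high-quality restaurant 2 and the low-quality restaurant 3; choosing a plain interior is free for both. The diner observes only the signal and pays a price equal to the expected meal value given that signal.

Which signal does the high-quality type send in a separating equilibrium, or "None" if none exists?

Try high-quality → elaborate interior, low-quality → plain interior:
  If types separate, elaborate interior earns payment 59 and plain interior earns 44.
  High-quality: elaborate interior gives 59 − 2 = 57; plain interior gives 44 − 0 = 44. No deviation. ✓
  Low-quality: plain interior gives 44 − 0 = 44; elaborate interior gives 59 − 3 = 56. Would deviate. ✗
Try high-quality → plain interior, low-quality → elaborate interior:
  If types separate, plain interior earns payment 59 and elaborate interior earns 44.
  High-quality: plain interior gives 59 − 0 = 59; elaborate interior gives 44 − 2 = 42. No deviation. ✓
  Low-quality: elaborate interior gives 44 − 3 = 41; plain interior gives 59 − 0 = 59. Would deviate. ✗
Neither assignment is incentive-compatible.

None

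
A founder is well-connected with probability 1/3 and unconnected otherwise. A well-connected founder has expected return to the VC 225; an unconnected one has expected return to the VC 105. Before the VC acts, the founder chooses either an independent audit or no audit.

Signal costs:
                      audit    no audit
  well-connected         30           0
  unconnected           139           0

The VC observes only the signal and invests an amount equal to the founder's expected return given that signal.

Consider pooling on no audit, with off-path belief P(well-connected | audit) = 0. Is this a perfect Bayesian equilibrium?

At the pooled signal (no audit) the VC holds the prior 1/3 and pays 1/3·225 + 2/3·105 = 145. Off-path (audit) belief 0 gives 0·225 + 1·105 = 105.
Well-connected: no audit gives 145 − 0 = 145; audit gives 105 − 30 = 75. Stays. ✓
Unconnected: no audit gives 145 − 0 = 145; audit gives 105 − 139 = -34. Stays. ✓

Yes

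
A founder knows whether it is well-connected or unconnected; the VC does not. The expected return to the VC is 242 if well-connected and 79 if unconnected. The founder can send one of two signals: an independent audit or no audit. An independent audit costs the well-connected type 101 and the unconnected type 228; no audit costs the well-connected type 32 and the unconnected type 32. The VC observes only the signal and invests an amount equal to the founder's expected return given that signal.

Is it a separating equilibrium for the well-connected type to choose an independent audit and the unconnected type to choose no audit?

Yes

If types separate, audit earns payment 242 and no audit earns 79.
Well-connected: audit gives 242 − 101 = 141; no audit gives 79 − 32 = 47. No deviation. ✓
Unconnected: no audit gives 79 − 32 = 47; audit gives 242 − 228 = 14. No deviation. ✓
Both incentive constraints hold.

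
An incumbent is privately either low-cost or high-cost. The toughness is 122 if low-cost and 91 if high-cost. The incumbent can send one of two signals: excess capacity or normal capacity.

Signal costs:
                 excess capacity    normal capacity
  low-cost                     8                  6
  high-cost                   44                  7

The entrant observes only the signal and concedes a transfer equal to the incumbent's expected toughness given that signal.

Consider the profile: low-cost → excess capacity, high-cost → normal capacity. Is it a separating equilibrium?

If types separate, excess capacity earns payment 122 and normal capacity earns 91.
Low-cost: excess capacity gives 122 − 8 = 114; normal capacity gives 91 − 6 = 85. No deviation. ✓
High-cost: normal capacity gives 91 − 7 = 84; excess capacity gives 122 − 44 = 78. No deviation. ✓
Both incentive constraints hold.

Yes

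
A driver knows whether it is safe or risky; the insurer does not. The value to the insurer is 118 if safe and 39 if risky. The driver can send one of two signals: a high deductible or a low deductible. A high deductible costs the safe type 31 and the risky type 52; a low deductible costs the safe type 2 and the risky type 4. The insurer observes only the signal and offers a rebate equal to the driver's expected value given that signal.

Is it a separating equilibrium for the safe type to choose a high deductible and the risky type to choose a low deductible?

If types separate, high deductible earns payment 118 and low deductible earns 39.
Safe: high deductible gives 118 − 31 = 87; low deductible gives 39 − 2 = 37. No deviation. ✓
Risky: low deductible gives 39 − 4 = 35; high deductible gives 118 − 52 = 66. Would deviate. ✗

No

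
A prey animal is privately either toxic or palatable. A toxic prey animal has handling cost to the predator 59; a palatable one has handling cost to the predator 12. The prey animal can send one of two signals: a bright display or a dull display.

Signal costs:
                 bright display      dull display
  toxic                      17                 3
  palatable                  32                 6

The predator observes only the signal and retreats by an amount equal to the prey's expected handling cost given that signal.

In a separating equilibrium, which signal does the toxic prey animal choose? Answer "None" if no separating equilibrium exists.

None

Try toxic → bright display, palatable → dull display:
  If types separate, bright display earns payment 59 and dull display earns 12.
  Toxic: bright display gives 59 − 17 = 42; dull display gives 12 − 3 = 9. No deviation. ✓
  Palatable: dull display gives 12 − 6 = 6; bright display gives 59 − 32 = 27. Would deviate. ✗
Try toxic → dull display, palatable → bright display:
  If types separate, dull display earns payment 59 and bright display earns 12.
  Toxic: dull display gives 59 − 3 = 56; bright display gives 12 − 17 = -5. No deviation. ✓
  Palatable: bright display gives 12 − 32 = -20; dull display gives 59 − 6 = 53. Would deviate. ✗
Neither assignment is incentive-compatible.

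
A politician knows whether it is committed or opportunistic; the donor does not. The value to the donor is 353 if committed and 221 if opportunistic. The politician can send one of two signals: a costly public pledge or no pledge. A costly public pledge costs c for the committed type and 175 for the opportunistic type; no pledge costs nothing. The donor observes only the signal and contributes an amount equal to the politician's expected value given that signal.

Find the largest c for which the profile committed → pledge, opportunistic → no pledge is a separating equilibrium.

132

Under separation: pledge → committed (pays 353); no pledge → opportunistic (pays 221).
Opportunistic: 221 − 0 = 221 ≥ 353 − 175 = 178. Holds regardless of c. ✓
Committed: 353 − c ≥ 221 − 0, so c ≤ 353 − 221 = 132.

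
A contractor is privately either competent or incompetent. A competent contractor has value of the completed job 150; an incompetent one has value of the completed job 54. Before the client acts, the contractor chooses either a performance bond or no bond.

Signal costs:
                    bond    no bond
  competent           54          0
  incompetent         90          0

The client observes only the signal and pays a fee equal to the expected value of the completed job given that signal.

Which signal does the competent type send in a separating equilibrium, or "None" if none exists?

None

Try competent → bond, incompetent → no bond:
  If types separate, bond earns payment 150 and no bond earns 54.
  Competent: bond gives 150 − 54 = 96; no bond gives 54 − 0 = 54. No deviation. ✓
  Incompetent: no bond gives 54 − 0 = 54; bond gives 150 − 90 = 60. Would deviate. ✗
Try competent → no bond, incompetent → bond:
  If types separate, no bond earns payment 150 and bond earns 54.
  Competent: no bond gives 150 − 0 = 150; bond gives 54 − 54 = 0. No deviation. ✓
  Incompetent: bond gives 54 − 90 = -36; no bond gives 150 − 0 = 150. Would deviate. ✗
Neither assignment is incentive-compatible.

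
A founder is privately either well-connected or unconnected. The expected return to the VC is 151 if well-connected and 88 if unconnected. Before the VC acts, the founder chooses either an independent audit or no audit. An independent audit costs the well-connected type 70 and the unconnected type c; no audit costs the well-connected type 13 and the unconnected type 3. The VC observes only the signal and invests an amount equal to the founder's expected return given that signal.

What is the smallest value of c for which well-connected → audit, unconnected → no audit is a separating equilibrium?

66

Under separation: audit → well-connected (pays 151); no audit → unconnected (pays 88).
Well-connected: 151 − 70 = 81 ≥ 88 − 13 = 75. Holds regardless of c. ✓
Unconnected: 88 − 3 ≥ 151 − c, so c ≥ 151 − 85 = 66.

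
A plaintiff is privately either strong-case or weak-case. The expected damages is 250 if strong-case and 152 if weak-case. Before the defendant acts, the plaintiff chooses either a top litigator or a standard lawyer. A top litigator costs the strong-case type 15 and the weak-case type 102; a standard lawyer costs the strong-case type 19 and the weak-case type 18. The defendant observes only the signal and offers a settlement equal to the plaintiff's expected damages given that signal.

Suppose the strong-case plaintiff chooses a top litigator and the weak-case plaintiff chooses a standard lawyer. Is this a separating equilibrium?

If types separate, top litigator earns payment 250 and standard lawyer earns 152.
Strong-case: top litigator gives 250 − 15 = 235; standard lawyer gives 152 − 19 = 133. No deviation. ✓
Weak-case: standard lawyer gives 152 − 18 = 134; top litigator gives 250 − 102 = 148. Would deviate. ✗

No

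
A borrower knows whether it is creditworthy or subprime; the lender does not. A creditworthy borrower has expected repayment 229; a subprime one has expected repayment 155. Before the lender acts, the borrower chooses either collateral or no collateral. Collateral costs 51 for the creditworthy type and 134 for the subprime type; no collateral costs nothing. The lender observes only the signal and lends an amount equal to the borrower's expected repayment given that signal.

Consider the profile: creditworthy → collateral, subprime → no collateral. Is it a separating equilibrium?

Under separation the lender infers type exactly: collateral → creditworthy (pays 229), no collateral → subprime (pays 155).
Creditworthy: collateral gives 229 − 51 = 178; no collateral gives 155 − 0 = 155. No deviation. ✓
Subprime: no collateral gives 155 − 0 = 155; collateral gives 229 − 134 = 95. No deviation. ✓
Neither type gains from mimicking the other.

Yes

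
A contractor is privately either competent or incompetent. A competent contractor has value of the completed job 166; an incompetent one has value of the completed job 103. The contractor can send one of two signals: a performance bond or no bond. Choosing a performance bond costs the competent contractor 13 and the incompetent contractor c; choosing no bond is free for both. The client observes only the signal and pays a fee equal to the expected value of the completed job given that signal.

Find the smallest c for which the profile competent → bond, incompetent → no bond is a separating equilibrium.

63

Under separation: bond → competent (pays 166); no bond → incompetent (pays 103).
Competent: 166 − 13 = 153 ≥ 103 − 0 = 103. Holds regardless of c. ✓
Incompetent: 103 − 0 ≥ 166 − c, so c ≥ 166 − 103 = 63.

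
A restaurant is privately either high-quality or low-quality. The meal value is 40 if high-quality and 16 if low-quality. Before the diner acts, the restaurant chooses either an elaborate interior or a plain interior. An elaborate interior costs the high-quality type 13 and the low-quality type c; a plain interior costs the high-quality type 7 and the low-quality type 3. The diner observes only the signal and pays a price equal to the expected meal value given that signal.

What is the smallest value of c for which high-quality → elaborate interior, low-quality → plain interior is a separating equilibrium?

27

Under separation: elaborate interior → high-quality (pays 40); plain interior → low-quality (pays 16).
High-quality: 40 − 13 = 27 ≥ 16 − 7 = 9. Holds regardless of c. ✓
Low-quality: 16 − 3 ≥ 40 − c, so c ≥ 40 − 13 = 27.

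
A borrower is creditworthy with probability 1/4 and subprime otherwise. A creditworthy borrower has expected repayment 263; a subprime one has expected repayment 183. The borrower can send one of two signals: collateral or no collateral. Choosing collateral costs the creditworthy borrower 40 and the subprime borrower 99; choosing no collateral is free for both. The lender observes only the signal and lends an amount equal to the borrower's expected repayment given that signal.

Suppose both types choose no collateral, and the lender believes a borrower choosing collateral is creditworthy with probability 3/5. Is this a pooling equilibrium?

At the pooled signal (no collateral) the lender holds the prior 1/4 and pays 1/4·263 + 3/4·183 = 203. Off-path (collateral) belief 3/5 gives 3/5·263 + 2/5·183 = 231.
Creditworthy: no collateral gives 203 − 0 = 203; collateral gives 231 − 40 = 191. Stays. ✓
Subprime: no collateral gives 203 − 0 = 203; collateral gives 231 − 99 = 132. Stays. ✓

Yes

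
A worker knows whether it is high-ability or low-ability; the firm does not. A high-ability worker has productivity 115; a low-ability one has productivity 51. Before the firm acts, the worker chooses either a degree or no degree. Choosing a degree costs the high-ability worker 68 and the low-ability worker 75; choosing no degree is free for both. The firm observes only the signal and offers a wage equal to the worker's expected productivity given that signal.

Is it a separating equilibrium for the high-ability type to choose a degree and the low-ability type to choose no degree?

Under separation the firm infers type exactly: degree → high-ability (pays 115), no degree → low-ability (pays 51).
High-ability: degree gives 115 − 68 = 47; no degree gives 51 − 0 = 51. Would deviate. ✗
Low-ability: no degree gives 51 − 0 = 51; degree gives 115 − 75 = 40. No deviation. ✓

No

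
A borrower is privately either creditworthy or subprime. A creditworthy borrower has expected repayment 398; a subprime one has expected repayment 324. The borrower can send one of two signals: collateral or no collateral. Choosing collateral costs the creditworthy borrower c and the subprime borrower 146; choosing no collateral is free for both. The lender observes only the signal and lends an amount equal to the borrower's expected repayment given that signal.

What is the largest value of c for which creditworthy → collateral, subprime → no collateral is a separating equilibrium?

Under separation: collateral → creditworthy (pays 398); no collateral → subprime (pays 324).
Subprime: 324 − 0 = 324 ≥ 398 − 146 = 252. Holds regardless of c. ✓
Creditworthy: 398 − c ≥ 324 − 0, so c ≤ 398 − 324 = 74.

74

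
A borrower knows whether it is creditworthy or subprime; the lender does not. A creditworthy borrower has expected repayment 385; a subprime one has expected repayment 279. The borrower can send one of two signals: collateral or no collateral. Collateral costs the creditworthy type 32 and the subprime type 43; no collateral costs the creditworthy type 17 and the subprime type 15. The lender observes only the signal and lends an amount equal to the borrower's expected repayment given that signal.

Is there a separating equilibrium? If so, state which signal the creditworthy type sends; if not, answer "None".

Try creditworthy → collateral, subprime → no collateral:
  If types separate, collateral earns payment 385 and no collateral earns 279.
  Creditworthy: collateral gives 385 − 32 = 353; no collateral gives 279 − 17 = 262. No deviation. ✓
  Subprime: no collateral gives 279 − 15 = 264; collateral gives 385 − 43 = 342. Would deviate. ✗
Try creditworthy → no collateral, subprime → collateral:
  If types separate, no collateral earns payment 385 and collateral earns 279.
  Creditworthy: no collateral gives 385 − 17 = 368; collateral gives 279 − 32 = 247. No deviation. ✓
  Subprime: collateral gives 279 − 43 = 236; no collateral gives 385 − 15 = 370. Would deviate. ✗
Neither assignment is incentive-compatible.

None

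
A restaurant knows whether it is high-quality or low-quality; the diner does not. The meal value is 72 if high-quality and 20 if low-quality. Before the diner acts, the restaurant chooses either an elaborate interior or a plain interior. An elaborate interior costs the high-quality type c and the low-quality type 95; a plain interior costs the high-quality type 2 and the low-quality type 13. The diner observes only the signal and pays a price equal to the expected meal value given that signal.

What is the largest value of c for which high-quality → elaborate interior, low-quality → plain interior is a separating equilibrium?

54

Under separation: elaborate interior → high-quality (pays 72); plain interior → low-quality (pays 20).
Low-quality: 20 − 13 = 7 ≥ 72 − 95 = -23. Holds regardless of c. ✓
High-quality: 72 − c ≥ 20 − 2, so c ≤ 72 − 18 = 54.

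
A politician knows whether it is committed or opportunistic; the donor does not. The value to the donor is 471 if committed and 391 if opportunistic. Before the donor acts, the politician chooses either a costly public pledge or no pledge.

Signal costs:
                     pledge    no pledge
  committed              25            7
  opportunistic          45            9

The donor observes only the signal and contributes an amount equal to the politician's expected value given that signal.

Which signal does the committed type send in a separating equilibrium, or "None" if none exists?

None

Try committed → pledge, opportunistic → no pledge:
  Under separation the donor infers type exactly: pledge → committed (pays 471), no pledge → opportunistic (pays 391).
  Committed: pledge gives 471 − 25 = 446; no pledge gives 391 − 7 = 384. No deviation. ✓
  Opportunistic: no pledge gives 391 − 9 = 382; pledge gives 471 − 45 = 426. Would deviate. ✗
Try committed → no pledge, opportunistic → pledge:
  Under separation the donor infers type exactly: no pledge → committed (pays 471), pledge → opportunistic (pays 391).
  Committed: no pledge gives 471 − 7 = 464; pledge gives 391 − 25 = 366. No deviation. ✓
  Opportunistic: pledge gives 391 − 45 = 346; no pledge gives 471 − 9 = 462. Would deviate. ✗
Neither assignment is incentive-compatible.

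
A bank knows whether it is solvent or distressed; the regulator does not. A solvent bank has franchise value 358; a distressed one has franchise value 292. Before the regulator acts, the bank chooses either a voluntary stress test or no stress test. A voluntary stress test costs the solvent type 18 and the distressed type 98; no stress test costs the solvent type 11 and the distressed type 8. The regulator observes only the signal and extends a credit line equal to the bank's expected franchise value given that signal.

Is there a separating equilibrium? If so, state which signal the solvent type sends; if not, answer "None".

Try solvent → stress test, distressed → no stress test:
  If types separate, stress test earns payment 358 and no stress test earns 292.
  Solvent: stress test gives 358 − 18 = 340; no stress test gives 292 − 11 = 281. No deviation. ✓
  Distressed: no stress test gives 292 − 8 = 284; stress test gives 358 − 98 = 260. No deviation. ✓
Both hold — the solvent type sends stress test.

stress test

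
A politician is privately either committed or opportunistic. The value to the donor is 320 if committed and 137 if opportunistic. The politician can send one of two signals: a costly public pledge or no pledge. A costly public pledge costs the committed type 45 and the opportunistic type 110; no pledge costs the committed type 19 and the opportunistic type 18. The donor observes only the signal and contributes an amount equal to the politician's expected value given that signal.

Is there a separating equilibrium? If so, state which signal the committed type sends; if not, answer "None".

None

Try committed → pledge, opportunistic → no pledge:
  Under separation the donor infers type exactly: pledge → committed (pays 320), no pledge → opportunistic (pays 137).
  Committed: pledge gives 320 − 45 = 275; no pledge gives 137 − 19 = 118. No deviation. ✓
  Opportunistic: no pledge gives 137 − 18 = 119; pledge gives 320 − 110 = 210. Would deviate. ✗
Try committed → no pledge, opportunistic → pledge:
  Under separation the donor infers type exactly: no pledge → committed (pays 320), pledge → opportunistic (pays 137).
  Committed: no pledge gives 320 − 19 = 301; pledge gives 137 − 45 = 92. No deviation. ✓
  Opportunistic: pledge gives 137 − 110 = 27; no pledge gives 320 − 18 = 302. Would deviate. ✗
Neither assignment is incentive-compatible.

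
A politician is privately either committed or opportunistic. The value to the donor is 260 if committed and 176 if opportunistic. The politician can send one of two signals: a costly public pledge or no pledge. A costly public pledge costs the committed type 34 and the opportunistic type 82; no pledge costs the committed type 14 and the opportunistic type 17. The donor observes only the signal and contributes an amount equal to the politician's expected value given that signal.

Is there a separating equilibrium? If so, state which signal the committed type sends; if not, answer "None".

None

Try committed → pledge, opportunistic → no pledge:
  Under separation the donor infers type exactly: pledge → committed (pays 260), no pledge → opportunistic (pays 176).
  Committed: pledge gives 260 − 34 = 226; no pledge gives 176 − 14 = 162. No deviation. ✓
  Opportunistic: no pledge gives 176 − 17 = 159; pledge gives 260 − 82 = 178. Would deviate. ✗
Try committed → no pledge, opportunistic → pledge:
  Under separation the donor infers type exactly: no pledge → committed (pays 260), pledge → opportunistic (pays 176).
  Committed: no pledge gives 260 − 14 = 246; pledge gives 176 − 34 = 142. No deviation. ✓
  Opportunistic: pledge gives 176 − 82 = 94; no pledge gives 260 − 17 = 243. Would deviate. ✗
Neither assignment is incentive-compatible.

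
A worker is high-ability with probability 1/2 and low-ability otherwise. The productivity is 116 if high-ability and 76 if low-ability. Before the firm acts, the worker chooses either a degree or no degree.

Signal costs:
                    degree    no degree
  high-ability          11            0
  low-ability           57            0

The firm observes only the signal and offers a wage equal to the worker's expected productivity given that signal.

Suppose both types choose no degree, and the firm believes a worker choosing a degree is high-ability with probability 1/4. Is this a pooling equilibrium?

At the pooled signal (no degree) the firm holds the prior 1/2 and pays 1/2·116 + 1/2·76 = 96. Off-path (degree) belief 1/4 gives 1/4·116 + 3/4·76 = 86.
High-ability: no degree gives 96 − 0 = 96; degree gives 86 − 11 = 75. Stays. ✓
Low-ability: no degree gives 96 − 0 = 96; degree gives 86 − 57 = 29. Stays. ✓

Yes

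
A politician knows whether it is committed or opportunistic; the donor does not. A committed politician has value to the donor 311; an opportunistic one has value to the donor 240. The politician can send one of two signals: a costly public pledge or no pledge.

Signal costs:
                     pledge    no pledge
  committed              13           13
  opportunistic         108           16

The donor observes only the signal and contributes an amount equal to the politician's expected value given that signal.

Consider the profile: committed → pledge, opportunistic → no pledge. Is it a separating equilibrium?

Yes

If types separate, pledge earns payment 311 and no pledge earns 240.
Committed: pledge gives 311 − 13 = 298; no pledge gives 240 − 13 = 227. No deviation. ✓
Opportunistic: no pledge gives 240 − 16 = 224; pledge gives 311 − 108 = 203. No deviation. ✓
Both incentive constraints hold.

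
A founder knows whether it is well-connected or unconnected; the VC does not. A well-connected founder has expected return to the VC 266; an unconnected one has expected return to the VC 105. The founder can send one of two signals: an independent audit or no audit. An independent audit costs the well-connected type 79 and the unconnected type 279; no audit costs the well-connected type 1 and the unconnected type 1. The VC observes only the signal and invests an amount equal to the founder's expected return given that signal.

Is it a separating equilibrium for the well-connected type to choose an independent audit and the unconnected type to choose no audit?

Under separation the VC infers type exactly: audit → well-connected (pays 266), no audit → unconnected (pays 105).
Well-connected: audit gives 266 − 79 = 187; no audit gives 105 − 1 = 104. No deviation. ✓
Unconnected: no audit gives 105 − 1 = 104; audit gives 266 − 279 = -13. No deviation. ✓
Neither type gains from mimicking the other.

Yes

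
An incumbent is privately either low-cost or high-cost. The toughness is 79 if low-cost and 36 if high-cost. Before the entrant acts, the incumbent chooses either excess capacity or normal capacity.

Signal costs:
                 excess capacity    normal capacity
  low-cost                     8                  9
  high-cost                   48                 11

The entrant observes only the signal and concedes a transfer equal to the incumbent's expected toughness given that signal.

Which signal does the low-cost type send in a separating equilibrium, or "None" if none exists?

Try low-cost → excess capacity, high-cost → normal capacity:
  If types separate, excess capacity earns payment 79 and normal capacity earns 36.
  Low-cost: excess capacity gives 79 − 8 = 71; normal capacity gives 36 − 9 = 27. No deviation. ✓
  High-cost: normal capacity gives 36 − 11 = 25; excess capacity gives 79 − 48 = 31. Would deviate. ✗
Try low-cost → normal capacity, high-cost → excess capacity:
  If types separate, normal capacity earns payment 79 and excess capacity earns 36.
  Low-cost: normal capacity gives 79 − 9 = 70; excess capacity gives 36 − 8 = 28. No deviation. ✓
  High-cost: excess capacity gives 36 − 48 = -12; normal capacity gives 79 − 11 = 68. Would deviate. ✗
Neither assignment is incentive-compatible.

None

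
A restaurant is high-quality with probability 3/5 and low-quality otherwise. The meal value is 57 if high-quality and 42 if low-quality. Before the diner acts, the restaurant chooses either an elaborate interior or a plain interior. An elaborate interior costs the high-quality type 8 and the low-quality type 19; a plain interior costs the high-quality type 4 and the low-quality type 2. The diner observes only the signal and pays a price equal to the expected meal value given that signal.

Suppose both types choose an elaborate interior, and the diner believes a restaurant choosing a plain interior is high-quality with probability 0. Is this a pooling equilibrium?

No

At the pooled signal (elaborate interior) the diner holds the prior 3/5 and pays 3/5·57 + 2/5·42 = 51. Off-path (plain interior) belief 0 gives 0·57 + 1·42 = 42.
High-quality: elaborate interior gives 51 − 8 = 43; plain interior gives 42 − 4 = 38. Stays. ✓
Low-quality: elaborate interior gives 51 − 19 = 32; plain interior gives 42 − 2 = 40. Deviates. ✗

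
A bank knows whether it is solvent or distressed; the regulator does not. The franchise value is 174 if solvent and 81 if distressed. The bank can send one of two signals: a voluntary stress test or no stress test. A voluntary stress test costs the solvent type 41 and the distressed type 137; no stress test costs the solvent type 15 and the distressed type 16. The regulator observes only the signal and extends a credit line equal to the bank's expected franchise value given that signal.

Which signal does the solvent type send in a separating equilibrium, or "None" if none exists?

Try solvent → stress test, distressed → no stress test:
  If types separate, stress test earns payment 174 and no stress test earns 81.
  Solvent: stress test gives 174 − 41 = 133; no stress test gives 81 − 15 = 66. No deviation. ✓
  Distressed: no stress test gives 81 − 16 = 65; stress test gives 174 − 137 = 37. No deviation. ✓
Both hold — the solvent type sends stress test.

stress test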